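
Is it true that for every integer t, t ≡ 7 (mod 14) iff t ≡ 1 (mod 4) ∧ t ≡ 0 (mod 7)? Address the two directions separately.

(⟹) This fails: t = 7 gives 7 ≡ 7 (mod 14) but 7 ≡ 3 (mod 4), so the conjunction on the right does not hold.

(⟸) Conversely, if t ≡ 1 (mod 4) and t ≡ 0 (mod 7), then by the Chinese remainder theorem t ≡ 21 (mod 28). Since 21 ≡ 7 (mod 14) and 14 ∣ 28, we get t ≡ 7 (mod 14).

Not equivalent: only (⇐) holds.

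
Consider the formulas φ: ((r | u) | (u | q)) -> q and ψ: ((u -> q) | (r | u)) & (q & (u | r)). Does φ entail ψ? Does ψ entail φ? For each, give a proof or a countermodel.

Not equivalent: only (⇐) holds.

[⇒] This fails. Under q = F, u = F, r = F, the left side is true but the right side is false.

[⇐] Assume the antecedent. If q is true, ((r | u) | (u | q)) -> q reduces to true regardless of the other variables. If q is false, the antecedent cannot hold. Either way ((r | u) | (u | q)) -> q holds.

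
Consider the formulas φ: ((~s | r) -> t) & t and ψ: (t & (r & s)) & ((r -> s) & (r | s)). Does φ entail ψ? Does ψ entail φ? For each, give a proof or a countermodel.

Only the reverse direction holds.

(→) This fails. Under t = T, r = F, s = F, the left side is true but the right side is false.

(←) Assume the antecedent. If t is true, ((~s | r) -> t) & t reduces to true regardless of the other variables. If t is false, the antecedent cannot hold. Either way ((~s | r) -> t) & t holds.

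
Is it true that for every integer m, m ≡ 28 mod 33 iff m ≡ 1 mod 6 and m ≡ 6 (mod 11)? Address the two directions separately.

(⇒) This fails: m = 28 gives 28 ≡ 28 (mod 33) but 28 ≡ 4 (mod 6), so the conjunction on the right does not hold.

(⇐) Conversely, if m ≡ 1 (mod 6) and m ≡ 6 (mod 11), then by the Chinese remainder theorem m ≡ 61 (mod 66). Since 61 ≡ 28 (mod 33) and 33 ∣ 66, we get m ≡ 28 (mod 33).

The forward direction fails; the converse holds.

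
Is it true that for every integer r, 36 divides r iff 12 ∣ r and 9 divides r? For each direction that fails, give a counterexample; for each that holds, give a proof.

[⇒] If 36 ∣ r, write r = 36q. Since 36 = 3·12, r = 12·(3q), so 12 ∣ r; and since 36 = 4·9, r = 9·(4q), so 9 ∣ r.

[⇐] Suppose 12 ∣ r and 9 ∣ r. Any common multiple of 12 and 9 is a multiple of their lcm; here lcm(12, 9) = 12·9/gcd(12, 9) = 108/3 = 36, so 36 ∣ r.

Both implications hold.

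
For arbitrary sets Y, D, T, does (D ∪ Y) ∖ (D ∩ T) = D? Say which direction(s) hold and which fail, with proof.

(⊆) This inclusion fails. Take Y = {1}, D = ∅, T = ∅; then 1 ∈ (D ∪ Y) ∖ (D ∩ T) but 1 ∉ D.

(⊇) This inclusion fails. Take Y = ∅, D = {1}, T = {1}; then 1 ∈ D but 1 ∉ (D ∪ Y) ∖ (D ∩ T).

Neither inclusion holds.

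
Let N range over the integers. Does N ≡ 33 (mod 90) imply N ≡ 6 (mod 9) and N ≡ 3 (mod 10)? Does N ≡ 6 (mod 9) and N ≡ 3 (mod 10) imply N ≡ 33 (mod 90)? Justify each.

Both implications hold.

(⇐) If N ≡ 6 (mod 9) and N ≡ 3 (mod 10), then by the Chinese remainder theorem N ≡ 33 (mod 90). This is exactly N ≡ 33 (mod 90).

(⇒) Suppose N ≡ 33 (mod 90); write N = 90j + 33. Since 9 ∣ 90, reducing mod 9 gives N ≡ 33 ≡ 6 (mod 9); since 10 ∣ 90, reducing mod 10 gives N ≡ 33 ≡ 3 (mod 10).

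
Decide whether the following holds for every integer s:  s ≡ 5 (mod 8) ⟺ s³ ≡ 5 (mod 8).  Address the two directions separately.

Equivalent; both directions hold.

(→) Suppose s ≡ 5 (mod 8). Write s = 8j + 5. Then (8j + 5)³ = 512j³ + 960j² + 600j + 125 = 8(64j³ + 120j² + 75j + 15) + 5, so s³ ≡ 5 (mod 8).

(←) Conversely, suppose s³ ≡ 5 (mod 8). The only residue r in {0, …, 7} with r³ ≡ 5 (mod 8) is r = 5, so s ≡ 5 (mod 8).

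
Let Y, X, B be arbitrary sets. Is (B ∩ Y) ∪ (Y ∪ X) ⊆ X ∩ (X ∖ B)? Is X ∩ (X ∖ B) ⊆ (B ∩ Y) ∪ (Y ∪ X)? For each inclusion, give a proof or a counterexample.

(⟹) This inclusion fails. Take Y = {1}, X = ∅, B = ∅; then 1 ∈ (B ∩ Y) ∪ (Y ∪ X) but 1 ∉ X ∩ (X ∖ B).

(⟸) Let x ∈ X ∩ (X ∖ B). Then either x ∈ X and x ∉ Y, B; or x ∈ Y ∩ X and x ∉ B. In each case x ∈ (B ∩ Y) ∪ (Y ∪ X), so X ∩ (X ∖ B) ⊆ (B ∩ Y) ∪ (Y ∪ X).

Only the reverse inclusion holds.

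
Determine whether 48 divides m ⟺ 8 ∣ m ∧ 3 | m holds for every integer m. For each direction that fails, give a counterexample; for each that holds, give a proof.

Converse. This fails: take m = 24. Both 8 ∣ 24 and 3 ∣ 24, yet 24 is not a multiple of 48 (since 24 = 0·48 + 24), so 48 ∤ 24.

Forward direction. If 48 ∣ m, write m = 48q. Since 48 = 6·8, m = 8·(6q), so 8 ∣ m; and since 48 = 16·3, m = 3·(16q), so 3 ∣ m.

(⇒) holds; (⇐) fails.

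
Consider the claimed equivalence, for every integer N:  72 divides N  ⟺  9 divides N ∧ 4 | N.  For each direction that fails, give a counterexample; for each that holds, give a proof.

The forward direction holds; the converse fails.

(⇒) If 72 ∣ N, write N = 72q. Since 72 = 8·9, N = 9·(8q), so 9 ∣ N; and since 72 = 18·4, N = 4·(18q), so 4 ∣ N.

(⇐) This fails: take N = 36. Both 9 ∣ 36 and 4 ∣ 36, yet 36 is not a multiple of 72 (since 36 = 0·72 + 36), so 72 ∤ 36.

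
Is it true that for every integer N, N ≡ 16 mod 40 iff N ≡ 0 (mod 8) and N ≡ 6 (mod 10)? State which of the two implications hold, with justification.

Both implications hold.

(→) Suppose N ≡ 16 (mod 40); write N = 40j + 16. Since 8 ∣ 40, reducing mod 8 gives N ≡ 16 ≡ 0 (mod 8); since 10 ∣ 40, reducing mod 10 gives N ≡ 16 ≡ 6 (mod 10).

(←) Conversely, if N ≡ 0 (mod 8) and N ≡ 6 (mod 10), then by the Chinese remainder theorem N ≡ 16 (mod 40). This is exactly N ≡ 16 (mod 40).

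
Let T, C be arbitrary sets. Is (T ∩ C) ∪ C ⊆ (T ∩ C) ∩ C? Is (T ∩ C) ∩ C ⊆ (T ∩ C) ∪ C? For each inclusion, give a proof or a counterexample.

(⟹) This inclusion fails. Take T = ∅, C = {1}; then 1 ∈ (T ∩ C) ∪ C but 1 ∉ (T ∩ C) ∩ C.

(⟸) Let x ∈ (T ∩ C) ∩ C. Then x ∈ T ∩ C, from which x ∈ (T ∩ C) ∪ C.

The sets are not equal: only the reverse inclusion holds.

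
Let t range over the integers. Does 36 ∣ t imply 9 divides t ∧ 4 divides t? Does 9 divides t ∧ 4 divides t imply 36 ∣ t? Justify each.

Both implications hold.

(⟹) If 36 ∣ t, write t = 36q. Since 36 = 4·9, t = 9·(4q), so 9 ∣ t; and since 36 = 9·4, t = 4·(9q), so 4 ∣ t.

(⟸) Suppose 9 ∣ t and 4 ∣ t. Any common multiple of 9 and 4 is a multiple of their lcm; here gcd(9, 4) = 1, so lcm(9, 4) = 9·4 = 36, so 36 ∣ t.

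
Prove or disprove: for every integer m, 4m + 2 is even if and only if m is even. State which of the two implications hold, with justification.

(⇒) fails; (⇐) holds.

(⇒) This fails: take m = 3. Then 4m + 2 = 14, which is even, yet m = 3 is odd, not even.

(⇐) Suppose m is even. Since 4 is even, 4m is even for every m, so 4m + 2 has the same parity as 2, which is even. Hence 4m + 2 is even.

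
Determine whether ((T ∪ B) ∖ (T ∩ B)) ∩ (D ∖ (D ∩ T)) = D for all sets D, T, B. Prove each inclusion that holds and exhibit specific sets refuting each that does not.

Forward inclusion. Let x ∈ ((T ∪ B) ∖ (T ∩ B)) ∩ (D ∖ (D ∩ T)). Then x ∈ D ∩ B and x ∉ T, from which x ∈ D.

Reverse inclusion. This inclusion fails. Take D = {1}, T = ∅, B = ∅; then 1 ∈ D but 1 ∉ ((T ∪ B) ∖ (T ∩ B)) ∩ (D ∖ (D ∩ T)).

(⊆) holds; (⊇) fails.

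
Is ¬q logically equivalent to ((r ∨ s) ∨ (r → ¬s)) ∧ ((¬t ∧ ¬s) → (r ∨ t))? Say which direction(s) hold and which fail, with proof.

(⇒) This fails. Under s = F, r = F, q = F, t = F, the left side is true but the right side is false.

(⇐) This fails. Under s = T, r = F, q = T, t = F, the left side is false but the right side is true.

(⇒) fails and (⇐) fails.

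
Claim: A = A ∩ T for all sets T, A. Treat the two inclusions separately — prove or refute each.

Forward inclusion. This inclusion fails. Take T = ∅, A = {1}; then 1 ∈ A but 1 ∉ A ∩ T.

Reverse inclusion. Let x ∈ A ∩ T. Then x ∈ T ∩ A, from which x ∈ A.

The sets are not equal: only the reverse inclusion holds.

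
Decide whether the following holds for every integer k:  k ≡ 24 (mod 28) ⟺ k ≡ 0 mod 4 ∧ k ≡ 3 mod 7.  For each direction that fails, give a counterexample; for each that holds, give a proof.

Equivalent; both directions hold.

(⇒) Suppose k ≡ 24 (mod 28); write k = 28j + 24. Since 4 ∣ 28, reducing mod 4 gives k ≡ 24 ≡ 0 (mod 4); since 7 ∣ 28, reducing mod 7 gives k ≡ 24 ≡ 3 (mod 7).

(⇐) Conversely, if k ≡ 0 (mod 4) and k ≡ 3 (mod 7), then by the Chinese remainder theorem k ≡ 24 (mod 28). This is exactly k ≡ 24 (mod 28).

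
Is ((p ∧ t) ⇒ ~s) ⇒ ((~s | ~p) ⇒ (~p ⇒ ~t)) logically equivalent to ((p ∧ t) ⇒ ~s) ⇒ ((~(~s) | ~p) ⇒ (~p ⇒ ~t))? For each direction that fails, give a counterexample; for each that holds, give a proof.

(⟹) Assume the antecedent. If p is true, the consequent reduces to true regardless of the other variables. If p is false, the antecedent forces (p = F, t = F, s = F) or (p = F, t = F, s = T), and the consequent holds there. Either way the consequent holds.

(⟸) Assume the antecedent. If p is true, the consequent reduces to true regardless of the other variables. If p is false, the antecedent forces (p = F, t = F, s = F) or (p = F, t = F, s = T), and the consequent holds there. Either way the consequent holds.

Both directions hold; the statement is true.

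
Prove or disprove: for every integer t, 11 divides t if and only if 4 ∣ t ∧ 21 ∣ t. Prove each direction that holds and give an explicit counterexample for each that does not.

Forward direction. This fails: take t = 11. Certainly 11 ∣ 11, but 4 ∤ 11.

Converse. This fails: take t = 84. Both 4 ∣ 84 and 21 ∣ 84, yet 84 is not a multiple of 11 (since 84 = 7·11 + 7), so 11 ∤ 84.

Both directions fail.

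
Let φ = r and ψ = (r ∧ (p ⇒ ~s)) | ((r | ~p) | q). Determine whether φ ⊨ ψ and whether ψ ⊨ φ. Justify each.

[⇐] This fails. Under p = F, q = F, r = F, s = F, the left side is false but the right side is true.

[⇒] Assume the antecedent. If r is true, the consequent reduces to true regardless of the other variables. If r is false, the antecedent cannot hold. Either way the consequent holds.

(⇒) holds; (⇐) fails.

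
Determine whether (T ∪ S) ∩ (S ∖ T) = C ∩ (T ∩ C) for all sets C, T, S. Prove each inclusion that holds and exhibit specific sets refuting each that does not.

Neither inclusion holds.

(⟹) This inclusion fails. Take C = ∅, T = ∅, S = {1}; then 1 ∈ (T ∪ S) ∩ (S ∖ T) but 1 ∉ C ∩ (T ∩ C).

(⟸) This inclusion fails. Take C = {1}, T = {1}, S = ∅; then 1 ∈ C ∩ (T ∩ C) but 1 ∉ (T ∪ S) ∩ (S ∖ T).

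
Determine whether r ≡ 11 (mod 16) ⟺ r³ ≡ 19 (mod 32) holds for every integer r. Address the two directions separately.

Only the converse holds.

(⇒) This fails: take r = 27. Then 27 ≡ 11 (mod 16), but 27³ = 19683 ≡ 3 (mod 32), not 19.

(⇐) Conversely, the residues r modulo 32 with r³ ≡ 19 (mod 32) are exactly {11}, and each is ≡ 11 (mod 16).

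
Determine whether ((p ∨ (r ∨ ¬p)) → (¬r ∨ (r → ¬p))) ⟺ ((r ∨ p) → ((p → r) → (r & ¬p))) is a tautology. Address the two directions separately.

(⟸) Assume the antecedent. If r is true, the antecedent forces (r = T, p = F), and the consequent holds there. If r is false, the consequent reduces to true regardless of the other variables. Either way the consequent holds.

(⟹) Assume the antecedent. If r is true, the antecedent forces (r = T, p = F), and (r ∨ p) → ((p → r) → (r & ¬p)) holds there. If r is false, (r ∨ p) → ((p → r) → (r & ¬p)) reduces to true regardless of the other variables. Either way (r ∨ p) → ((p → r) → (r & ¬p)) holds.

Both implications hold.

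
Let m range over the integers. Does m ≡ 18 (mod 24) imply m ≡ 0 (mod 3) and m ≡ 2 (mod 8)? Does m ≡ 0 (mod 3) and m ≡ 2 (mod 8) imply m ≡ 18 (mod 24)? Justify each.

Both implications hold.

(⇒) Suppose m ≡ 18 (mod 24); write m = 24j + 18. Since 3 ∣ 24, reducing mod 3 gives m ≡ 18 ≡ 0 (mod 3); since 8 ∣ 24, reducing mod 8 gives m ≡ 18 ≡ 2 (mod 8).

(⇐) Conversely, if m ≡ 0 (mod 3) and m ≡ 2 (mod 8), then by the Chinese remainder theorem m ≡ 18 (mod 24). This is exactly m ≡ 18 (mod 24).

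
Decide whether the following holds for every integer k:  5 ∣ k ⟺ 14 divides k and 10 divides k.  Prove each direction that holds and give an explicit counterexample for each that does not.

Forward direction. This fails: take k = 5. Certainly 5 ∣ 5, but 14 ∤ 5.

Converse. Suppose 14 ∣ k and 10 ∣ k. Any common multiple of 14 and 10 is a multiple of their lcm; here lcm(14, 10) = 14·10/gcd(14, 10) = 140/2 = 70, so 70 ∣ k. Since 5 ∣ 70, it follows that 5 ∣ k.

(⇒) fails; (⇐) holds.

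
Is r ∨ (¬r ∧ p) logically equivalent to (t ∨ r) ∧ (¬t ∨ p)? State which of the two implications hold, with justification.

(⇒) fails; (⇐) holds.

(⇒) This fails. Under r = F, p = T, t = F, the left side is true but the right side is false.

(⇐) Assume the antecedent. If r is true, r ∨ (¬r ∧ p) reduces to true regardless of the other variables. If r is false, the antecedent forces (r = F, p = T, t = T), and r ∨ (¬r ∧ p) holds there. Either way r ∨ (¬r ∧ p) holds.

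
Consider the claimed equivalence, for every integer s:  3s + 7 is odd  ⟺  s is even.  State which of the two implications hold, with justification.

Equivalent; both directions hold.

(⟸) Suppose s is even; write s = 2j. Then 3s + 7 = 3·(2j) + 7 = 2·3j + 7, which is odd.

(⟹) Suppose 3s + 7 is odd. Since 3 is odd, 3s and s have the same parity, so 3s + 7 ≡ s + 7 (mod 2). As 7 is odd, 3s + 7 is odd exactly when s is even. Thus s is even.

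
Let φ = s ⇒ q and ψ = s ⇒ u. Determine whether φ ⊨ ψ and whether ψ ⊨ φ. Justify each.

(⟹) This fails. Under u = F, s = T, q = T, the left side is true but the right side is false.

(⟸) This fails. Under u = T, s = T, q = F, the left side is false but the right side is true.

(⇒) fails and (⇐) fails.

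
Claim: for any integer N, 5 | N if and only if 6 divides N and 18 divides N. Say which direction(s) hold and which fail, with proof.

(⇒) This fails: take N = 5. Certainly 5 ∣ 5, but 6 ∤ 5.

(⇐) This fails: take N = 18. Both 6 ∣ 18 and 18 ∣ 18, yet 18 is not a multiple of 5 (since 18 = 3·5 + 3), so 5 ∤ 18.

(⇒) fails and (⇐) fails.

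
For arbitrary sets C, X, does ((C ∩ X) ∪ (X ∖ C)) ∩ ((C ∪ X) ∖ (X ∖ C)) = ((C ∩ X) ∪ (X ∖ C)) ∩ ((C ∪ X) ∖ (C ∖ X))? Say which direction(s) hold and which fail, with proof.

Only the forward inclusion holds.

Reverse inclusion. This inclusion fails. Take C = ∅, X = {1}; then 1 ∈ ((C ∩ X) ∪ (X ∖ C)) ∩ ((C ∪ X) ∖ (C ∖ X)) but 1 ∉ ((C ∩ X) ∪ (X ∖ C)) ∩ ((C ∪ X) ∖ (X ∖ C)).

Forward inclusion. Let x ∈ ((C ∩ X) ∪ (X ∖ C)) ∩ ((C ∪ X) ∖ (X ∖ C)). Then x ∈ C ∩ X, from which x ∈ ((C ∩ X) ∪ (X ∖ C)) ∩ ((C ∪ X) ∖ (C ∖ X)).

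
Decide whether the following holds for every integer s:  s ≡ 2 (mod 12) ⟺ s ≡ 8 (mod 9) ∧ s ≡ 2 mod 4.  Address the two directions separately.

(→) This fails: s = 2 gives 2 ≡ 2 (mod 12) but 2 ≡ 2 (mod 9), so the conjunction on the right does not hold.

(←) Conversely, if s ≡ 8 (mod 9) and s ≡ 2 (mod 4), then by the Chinese remainder theorem s ≡ 26 (mod 36). Since 26 ≡ 2 (mod 12) and 12 ∣ 36, we get s ≡ 2 (mod 12).

The forward direction fails; the converse holds.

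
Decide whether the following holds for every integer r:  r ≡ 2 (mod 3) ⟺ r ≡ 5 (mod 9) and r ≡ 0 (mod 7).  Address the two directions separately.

(⇒) This fails: r = 2 gives 2 ≡ 2 (mod 3) but 2 ≡ 2 (mod 9), so the conjunction on the right does not hold.

(⇐) Conversely, if r ≡ 5 (mod 9) and r ≡ 0 (mod 7), then by the Chinese remainder theorem r ≡ 14 (mod 63). Since 14 ≡ 2 (mod 3) and 3 ∣ 63, we get r ≡ 2 (mod 3).

(⇒) fails; (⇐) holds.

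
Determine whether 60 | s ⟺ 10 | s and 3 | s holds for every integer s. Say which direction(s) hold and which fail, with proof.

(⇒) holds; (⇐) fails.

[⇐] This fails: take s = 30. Both 10 ∣ 30 and 3 ∣ 30, yet 30 is not a multiple of 60 (since 30 = 0·60 + 30), so 60 ∤ 30.

[⇒] If 60 ∣ s, write s = 60q. Since 60 = 6·10, s = 10·(6q), so 10 ∣ s; and since 60 = 20·3, s = 3·(20q), so 3 ∣ s.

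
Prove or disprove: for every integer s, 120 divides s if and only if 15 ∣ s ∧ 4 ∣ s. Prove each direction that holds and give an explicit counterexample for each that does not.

Forward direction. If 120 ∣ s, write s = 120q. Since 120 = 8·15, s = 15·(8q), so 15 ∣ s; and since 120 = 30·4, s = 4·(30q), so 4 ∣ s.

Converse. This fails: take s = 60. Both 15 ∣ 60 and 4 ∣ 60, yet 60 is not a multiple of 120 (since 60 = 0·120 + 60), so 120 ∤ 60.

Only the forward implication holds.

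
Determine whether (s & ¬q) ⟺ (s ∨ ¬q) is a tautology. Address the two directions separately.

Only the forward direction holds.

Forward direction. Assume the antecedent. If s is true, s ∨ ¬q reduces to true regardless of the other variables. If s is false, the antecedent cannot hold. Either way s ∨ ¬q holds.

Converse. This fails. Under s = F, q = F, the left side is false but the right side is true.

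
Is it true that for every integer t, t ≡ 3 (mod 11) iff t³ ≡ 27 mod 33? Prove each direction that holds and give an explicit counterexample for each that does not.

Only the converse holds.

(⇐) The residues r modulo 33 with r³ ≡ 27 (mod 33) are exactly {3}, and each is ≡ 3 (mod 11).

(⇒) This fails: take t = 14. Then 14 ≡ 3 (mod 11), but 14³ = 2744 ≡ 5 (mod 33), not 27.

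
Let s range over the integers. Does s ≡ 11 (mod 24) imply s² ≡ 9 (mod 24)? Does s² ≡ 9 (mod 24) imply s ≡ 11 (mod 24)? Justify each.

Neither implication holds.

(⟹) This fails: take s = 11. Then 11 ≡ 11 (mod 24), but 11² = 121 ≡ 1 (mod 24), not 9.

(⟸) This fails: take s = 3. Then 3² = 9 ≡ 9 (mod 24), yet 3 ≡ 3 (mod 24), not 11.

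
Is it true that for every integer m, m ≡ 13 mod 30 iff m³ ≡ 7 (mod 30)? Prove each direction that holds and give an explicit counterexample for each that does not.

Both directions hold; the statement is true.

[⇒] Suppose m ≡ 13 mod 30. Write m = 30j + 13. Then (30j + 13)³ = 27000j³ + 35100j² + 15210j + 2197 = 30(900j³ + 1170j² + 507j + 73) + 7, so m³ ≡ 7 (mod 30).

[⇐] Conversely, suppose m³ ≡ 7 (mod 30). The only residue r in {0, …, 29} with r³ ≡ 7 (mod 30) is r = 13, so m ≡ 13 (mod 30).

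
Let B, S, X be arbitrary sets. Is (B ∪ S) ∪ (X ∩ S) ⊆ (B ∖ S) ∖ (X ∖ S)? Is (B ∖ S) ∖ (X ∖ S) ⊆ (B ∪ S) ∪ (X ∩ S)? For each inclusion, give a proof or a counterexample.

(⟹) This inclusion fails. Take B = ∅, S = {1}, X = ∅; then 1 ∈ (B ∪ S) ∪ (X ∩ S) but 1 ∉ (B ∖ S) ∖ (X ∖ S).

(⟸) Let x ∈ (B ∖ S) ∖ (X ∖ S). Then x ∈ B and x ∉ S, X, from which x ∈ (B ∪ S) ∪ (X ∩ S).

Only the reverse inclusion holds.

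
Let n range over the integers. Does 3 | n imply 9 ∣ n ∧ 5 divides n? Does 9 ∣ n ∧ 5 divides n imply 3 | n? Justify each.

(⇒) fails; (⇐) holds.

(⟹) This fails: take n = 3. Certainly 3 ∣ 3, but 9 ∤ 3.

(⟸) Suppose 9 ∣ n and 5 ∣ n. Any common multiple of 9 and 5 is a multiple of their lcm; here gcd(9, 5) = 1, so lcm(9, 5) = 9·5 = 45, so 45 ∣ n. Since 3 ∣ 45, it follows that 3 ∣ n.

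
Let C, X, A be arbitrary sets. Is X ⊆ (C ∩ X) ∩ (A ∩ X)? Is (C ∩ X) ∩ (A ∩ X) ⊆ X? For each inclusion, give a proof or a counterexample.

Only the reverse inclusion holds.

(⊇) Let x ∈ (C ∩ X) ∩ (A ∩ X). Then x ∈ C ∩ X ∩ A, from which x ∈ X.

(⊆) This inclusion fails. Take C = ∅, X = {1}, A = ∅; then 1 ∈ X but 1 ∉ (C ∩ X) ∩ (A ∩ X).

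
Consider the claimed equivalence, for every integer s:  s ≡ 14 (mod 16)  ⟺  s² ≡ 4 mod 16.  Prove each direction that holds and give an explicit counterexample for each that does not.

Not equivalent: only (⇒) holds.

Forward direction. Suppose s ≡ 14 (mod 16). Write s = 16j + 14. Then (16j + 14)² = 256j² + 448j + 196 = 16(16j² + 28j + 12) + 4, so s² ≡ 4 (mod 16).

Converse. This fails: take s = 2. Then 2² = 4 ≡ 4 (mod 16), yet 2 ≡ 2 (mod 16), not 14.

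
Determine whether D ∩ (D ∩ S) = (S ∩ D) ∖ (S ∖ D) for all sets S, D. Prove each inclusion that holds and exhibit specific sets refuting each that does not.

Forward inclusion. Let x ∈ D ∩ (D ∩ S). Then x ∈ S ∩ D, from which x ∈ (S ∩ D) ∖ (S ∖ D).

Reverse inclusion. Let x ∈ (S ∩ D) ∖ (S ∖ D). Then x ∈ S ∩ D, from which x ∈ D ∩ (D ∩ S).

Both inclusions hold.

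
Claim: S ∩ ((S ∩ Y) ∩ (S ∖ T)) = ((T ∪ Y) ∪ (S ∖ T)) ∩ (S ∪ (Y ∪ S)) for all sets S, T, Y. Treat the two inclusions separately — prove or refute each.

(⊆) holds; (⊇) fails.

(⊆) Let x ∈ S ∩ ((S ∩ Y) ∩ (S ∖ T)). Then x ∈ S ∩ Y and x ∉ T, from which x ∈ ((T ∪ Y) ∪ (S ∖ T)) ∩ (S ∪ (Y ∪ S)).

(⊇) This inclusion fails. Take S = {1}, T = ∅, Y = ∅; then 1 ∈ ((T ∪ Y) ∪ (S ∖ T)) ∩ (S ∪ (Y ∪ S)) but 1 ∉ S ∩ ((S ∩ Y) ∩ (S ∖ T)).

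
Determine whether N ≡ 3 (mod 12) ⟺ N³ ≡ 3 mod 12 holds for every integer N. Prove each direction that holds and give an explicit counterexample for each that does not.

The biconditional holds.

(⇒) Suppose N ≡ 3 (mod 12). Write N = 12j + 3. Then (12j + 3)³ = 1728j³ + 1296j² + 324j + 27 = 12(144j³ + 108j² + 27j + 2) + 3, so N³ ≡ 3 (mod 12).

(⇐) Conversely, suppose N³ ≡ 3 (mod 12). The only residue r in {0, …, 11} with r³ ≡ 3 (mod 12) is r = 3, so N ≡ 3 (mod 12).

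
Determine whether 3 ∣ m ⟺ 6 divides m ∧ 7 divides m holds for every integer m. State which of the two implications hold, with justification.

The forward direction fails; the converse holds.

(⇐) Suppose 6 ∣ m and 7 ∣ m. Any common multiple of 6 and 7 is a multiple of their lcm; here gcd(6, 7) = 1, so lcm(6, 7) = 6·7 = 42, so 42 ∣ m. Since 3 ∣ 42, it follows that 3 ∣ m.

(⇒) This fails: take m = 3. Certainly 3 ∣ 3, but 6 ∤ 3.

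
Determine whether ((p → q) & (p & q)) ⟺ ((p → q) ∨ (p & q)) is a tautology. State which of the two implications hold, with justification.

[⇒] Assume the antecedent. If p is true, the antecedent forces (p = T, q = T), and (p → q) ∨ (p & q) holds there. If p is false, the antecedent cannot hold. Either way (p → q) ∨ (p & q) holds.

[⇐] This fails. Under p = F, q = F, the left side is false but the right side is true.

(⇒) holds; (⇐) fails.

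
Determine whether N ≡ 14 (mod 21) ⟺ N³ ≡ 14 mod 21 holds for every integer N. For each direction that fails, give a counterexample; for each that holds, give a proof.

[⇒] Suppose N ≡ 14 (mod 21). Write N = 21j + 14. Then (21j + 14)³ = 9261j³ + 18522j² + 12348j + 2744 = 21(441j³ + 882j² + 588j + 130) + 14, so N³ ≡ 14 (mod 21).

[⇐] Conversely, suppose N³ ≡ 14 (mod 21). The only residue r in {0, …, 20} with r³ ≡ 14 (mod 21) is r = 14, so N ≡ 14 (mod 21).

Both implications hold.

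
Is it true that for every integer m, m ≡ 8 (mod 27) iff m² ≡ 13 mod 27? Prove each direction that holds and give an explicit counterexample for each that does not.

Neither implication holds.

[⇒] This fails: take m = 8. Then 8 ≡ 8 (mod 27), but 8² = 64 ≡ 10 (mod 27), not 13.

[⇐] This fails: take m = 11. Then 11² = 121 ≡ 13 (mod 27), yet 11 ≡ 11 (mod 27), not 8.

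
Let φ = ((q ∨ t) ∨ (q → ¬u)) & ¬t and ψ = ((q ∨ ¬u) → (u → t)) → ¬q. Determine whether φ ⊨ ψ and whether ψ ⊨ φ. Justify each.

[⇒] This fails. Under u = F, t = F, q = T, the left side is true but the right side is false.

[⇐] This fails. Under u = F, t = T, q = F, the left side is false but the right side is true.

Neither implication holds.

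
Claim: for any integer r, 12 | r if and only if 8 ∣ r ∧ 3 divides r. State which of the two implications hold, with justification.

The forward direction fails; the converse holds.

(⇒) This fails: take r = 12. Certainly 12 ∣ 12, but 8 ∤ 12.

(⇐) Suppose 8 ∣ r and 3 ∣ r. Any common multiple of 8 and 3 is a multiple of their lcm; here gcd(8, 3) = 1, so lcm(8, 3) = 8·3 = 24, so 24 ∣ r. Since 12 ∣ 24, it follows that 12 ∣ r.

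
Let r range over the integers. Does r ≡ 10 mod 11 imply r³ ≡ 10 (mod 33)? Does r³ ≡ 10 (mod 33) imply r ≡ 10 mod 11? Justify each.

Only the reverse direction holds.

(←) The residues r modulo 33 with r³ ≡ 10 (mod 33) are exactly {10}, and each is ≡ 10 (mod 11).

(→) This fails: take r = 21. Then 21 ≡ 10 (mod 11), but 21³ = 9261 ≡ 21 (mod 33), not 10.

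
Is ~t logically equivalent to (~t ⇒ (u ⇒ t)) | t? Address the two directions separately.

(⇒) This fails. Under t = F, u = T, the left side is true but the right side is false.

(⇐) This fails. Under t = T, u = F, the left side is false but the right side is true.

Neither direction holds.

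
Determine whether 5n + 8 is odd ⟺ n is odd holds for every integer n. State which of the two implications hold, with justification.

Both directions hold.

(→) Suppose 5n + 8 is odd. Since 5 is odd, 5n and n have the same parity, so 5n + 8 ≡ n + 8 (mod 2). As 8 is even, 5n + 8 is odd exactly when n is odd. Thus n is odd.

(←) Conversely, suppose n is odd; write n = 2j + 1. Then 5n + 8 = 5·(2j + 1) + 8 = 2·5j + 13, which is odd.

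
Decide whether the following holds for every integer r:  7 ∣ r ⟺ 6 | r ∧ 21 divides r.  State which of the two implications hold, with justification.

(⇒) fails; (⇐) holds.

Converse. Suppose 6 ∣ r and 21 ∣ r. Any common multiple of 6 and 21 is a multiple of their lcm; here lcm(6, 21) = 6·21/gcd(6, 21) = 126/3 = 42, so 42 ∣ r. Since 7 ∣ 42, it follows that 7 ∣ r.

Forward direction. This fails: take r = 7. Certainly 7 ∣ 7, but 6 ∤ 7.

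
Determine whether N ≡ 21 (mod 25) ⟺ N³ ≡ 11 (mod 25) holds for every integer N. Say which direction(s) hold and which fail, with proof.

Equivalent; both directions hold.

Forward direction. Suppose N ≡ 21 (mod 25). Write N = 25j + 21. Then (25j + 21)³ = 15625j³ + 39375j² + 33075j + 9261 = 25(625j³ + 1575j² + 1323j + 370) + 11, so N³ ≡ 11 (mod 25).

Converse. Suppose N³ ≡ 11 (mod 25). The only residue r in {0, …, 24} with r³ ≡ 11 (mod 25) is r = 21, so N ≡ 21 (mod 25).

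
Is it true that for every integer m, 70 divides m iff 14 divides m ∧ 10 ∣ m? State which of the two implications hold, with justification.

(→) If 70 ∣ m, write m = 70q. Since 70 = 5·14, m = 14·(5q), so 14 ∣ m; and since 70 = 7·10, m = 10·(7q), so 10 ∣ m.

(←) Suppose 14 ∣ m and 10 ∣ m. Any common multiple of 14 and 10 is a multiple of their lcm; here lcm(14, 10) = 14·10/gcd(14, 10) = 140/2 = 70, so 70 ∣ m.

Both implications hold.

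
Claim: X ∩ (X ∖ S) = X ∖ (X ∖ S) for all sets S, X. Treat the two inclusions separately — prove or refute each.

Both inclusions fail.

(⊆) This inclusion fails. Take S = ∅, X = {1}; then 1 ∈ X ∩ (X ∖ S) but 1 ∉ X ∖ (X ∖ S).

(⊇) This inclusion fails. Take S = {1}, X = {1}; then 1 ∈ X ∖ (X ∖ S) but 1 ∉ X ∩ (X ∖ S).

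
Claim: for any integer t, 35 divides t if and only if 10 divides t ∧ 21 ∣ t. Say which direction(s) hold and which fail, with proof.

Only the reverse direction holds.

[⇐] Suppose 10 ∣ t and 21 ∣ t. Any common multiple of 10 and 21 is a multiple of their lcm; here gcd(10, 21) = 1, so lcm(10, 21) = 10·21 = 210, so 210 ∣ t. Since 35 ∣ 210, it follows that 35 ∣ t.

[⇒] This fails: take t = 35. Certainly 35 ∣ 35, but 10 ∤ 35.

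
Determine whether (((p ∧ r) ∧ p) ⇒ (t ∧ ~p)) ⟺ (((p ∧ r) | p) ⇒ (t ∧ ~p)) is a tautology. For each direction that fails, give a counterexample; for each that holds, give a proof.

Only the converse holds.

[⇐] Assume the antecedent. If t is true, the antecedent forces (t = T, p = F, r = F) or (t = T, p = F, r = T), and ((p ∧ r) ∧ p) ⇒ (t ∧ ~p) holds there. If t is false, the antecedent forces (t = F, p = F, r = F) or (t = F, p = F, r = T), and ((p ∧ r) ∧ p) ⇒ (t ∧ ~p) holds there. Either way ((p ∧ r) ∧ p) ⇒ (t ∧ ~p) holds.

[⇒] This fails. Under t = F, p = T, r = F, the left side is true but the right side is false.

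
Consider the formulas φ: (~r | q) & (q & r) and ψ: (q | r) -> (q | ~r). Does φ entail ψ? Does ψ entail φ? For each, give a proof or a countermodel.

(⇐) This fails. Under q = F, r = F, the left side is false but the right side is true.

(⇒) Assume the antecedent. If q is true, (q | r) -> (q | ~r) reduces to true regardless of the other variables. If q is false, the antecedent cannot hold. Either way (q | r) -> (q | ~r) holds.

Not equivalent: only (⇒) holds.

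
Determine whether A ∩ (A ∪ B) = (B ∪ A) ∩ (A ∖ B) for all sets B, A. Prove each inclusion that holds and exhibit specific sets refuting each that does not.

The sets are not equal: only the reverse inclusion holds.

(⊇) Let x ∈ (B ∪ A) ∩ (A ∖ B). Then x ∈ A and x ∉ B, from which x ∈ A ∩ (A ∪ B).

(⊆) This inclusion fails. Take B = {1}, A = {1}; then 1 ∈ A ∩ (A ∪ B) but 1 ∉ (B ∪ A) ∩ (A ∖ B).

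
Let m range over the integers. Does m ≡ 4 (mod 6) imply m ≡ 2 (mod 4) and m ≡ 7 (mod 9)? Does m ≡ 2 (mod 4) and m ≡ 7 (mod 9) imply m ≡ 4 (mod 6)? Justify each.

The forward direction fails; the converse holds.

(→) This fails: m = 4 gives 4 ≡ 4 (mod 6) but 4 ≡ 0 (mod 4), so the conjunction on the right does not hold.

(←) Conversely, if m ≡ 2 (mod 4) and m ≡ 7 (mod 9), then by the Chinese remainder theorem m ≡ 34 (mod 36). Since 34 ≡ 4 (mod 6) and 6 ∣ 36, we get m ≡ 4 (mod 6).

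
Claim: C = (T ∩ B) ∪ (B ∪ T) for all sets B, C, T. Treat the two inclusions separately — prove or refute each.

(⊆) This inclusion fails. Take B = ∅, C = {1}, T = ∅; then 1 ∈ C but 1 ∉ (T ∩ B) ∪ (B ∪ T).

(⊇) This inclusion fails. Take B = {1}, C = ∅, T = ∅; then 1 ∈ (T ∩ B) ∪ (B ∪ T) but 1 ∉ C.

Neither inclusion holds.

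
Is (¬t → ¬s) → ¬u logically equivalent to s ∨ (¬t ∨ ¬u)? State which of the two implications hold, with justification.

(→) Assume the antecedent. If s is true, s ∨ (¬t ∨ ¬u) reduces to true regardless of the other variables. If s is false, the antecedent forces (s = F, t = F, u = F) or (s = F, t = T, u = F), and s ∨ (¬t ∨ ¬u) holds there. Either way s ∨ (¬t ∨ ¬u) holds.

(←) This fails. Under s = F, t = F, u = T, the left side is false but the right side is true.

Only the forward direction holds.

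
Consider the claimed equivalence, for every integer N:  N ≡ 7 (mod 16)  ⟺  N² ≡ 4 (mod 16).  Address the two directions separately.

Both directions fail.

(→) This fails: take N = 7. Then 7 ≡ 7 (mod 16), but 7² = 49 ≡ 1 (mod 16), not 4.

(←) This fails: take N = 2. Then 2² = 4 ≡ 4 (mod 16), yet 2 ≡ 2 (mod 16), not 7.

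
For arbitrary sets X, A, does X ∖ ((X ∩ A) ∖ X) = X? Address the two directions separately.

Both inclusions hold.

Forward inclusion. Let x ∈ X ∖ ((X ∩ A) ∖ X). Then either x ∈ X and x ∉ A; or x ∈ X ∩ A. In each case x ∈ X, so X ∖ ((X ∩ A) ∖ X) ⊆ X.

Reverse inclusion. Let x ∈ X. Then either x ∈ X and x ∉ A; or x ∈ X ∩ A. In each case x ∈ X ∖ ((X ∩ A) ∖ X), so X ⊆ X ∖ ((X ∩ A) ∖ X).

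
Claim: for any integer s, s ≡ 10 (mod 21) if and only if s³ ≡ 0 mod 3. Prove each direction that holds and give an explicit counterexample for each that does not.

[⇒] This fails: take s = 10. Then 10 ≡ 10 (mod 21), but 10³ = 1000 ≡ 1 (mod 3), not 0.

[⇐] This fails: take s = 0. Then 0³ = 0 ≡ 0 (mod 3), yet 0 ≡ 0 (mod 21), not 10.

(⇒) fails and (⇐) fails.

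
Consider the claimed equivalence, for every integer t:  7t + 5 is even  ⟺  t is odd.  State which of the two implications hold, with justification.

Both directions hold; the statement is true.

[⇐] Suppose t is odd; write t = 2j + 1. Then 7t + 5 = 7·(2j + 1) + 5 = 2·7j + 12, which is even.

[⇒] Suppose 7t + 5 is even. Since 7 is odd, 7t and t have the same parity, so 7t + 5 ≡ t + 5 (mod 2). As 5 is odd, 7t + 5 is even exactly when t is odd. Thus t is odd.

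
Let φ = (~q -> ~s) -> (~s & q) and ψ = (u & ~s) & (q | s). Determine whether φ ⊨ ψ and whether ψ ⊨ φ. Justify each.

(→) This fails. Under u = F, s = T, q = F, the left side is true but the right side is false.

(←) Assume the antecedent. If u is true, the antecedent forces (u = T, s = F, q = T), and (~q -> ~s) -> (~s & q) holds there. If u is false, the antecedent cannot hold. Either way (~q -> ~s) -> (~s & q) holds.

(⇒) fails; (⇐) holds.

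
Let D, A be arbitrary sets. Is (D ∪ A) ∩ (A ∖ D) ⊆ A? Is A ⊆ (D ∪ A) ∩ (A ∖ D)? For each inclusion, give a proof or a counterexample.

(⊆) holds; (⊇) fails.

Reverse inclusion. This inclusion fails. Take D = {1}, A = {1}; then 1 ∈ A but 1 ∉ (D ∪ A) ∩ (A ∖ D).

Forward inclusion. Let x ∈ (D ∪ A) ∩ (A ∖ D). Then x ∈ A and x ∉ D, from which x ∈ A.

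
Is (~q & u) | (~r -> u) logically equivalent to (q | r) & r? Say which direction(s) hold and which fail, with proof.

[⇒] This fails. Under r = F, u = T, q = F, the left side is true but the right side is false.

[⇐] Assume the antecedent. If r is true, (~q & u) | (~r -> u) reduces to true regardless of the other variables. If r is false, the antecedent cannot hold. Either way (~q & u) | (~r -> u) holds.

Only the reverse direction holds.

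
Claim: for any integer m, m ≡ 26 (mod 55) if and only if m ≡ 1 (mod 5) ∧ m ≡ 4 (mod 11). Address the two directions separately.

Both directions hold.

(←) If m ≡ 1 (mod 5) and m ≡ 4 (mod 11), then by the Chinese remainder theorem m ≡ 26 (mod 55). This is exactly m ≡ 26 (mod 55).

(→) Suppose m ≡ 26 (mod 55); write m = 55j + 26. Since 5 ∣ 55, reducing mod 5 gives m ≡ 26 ≡ 1 (mod 5); since 11 ∣ 55, reducing mod 11 gives m ≡ 26 ≡ 4 (mod 11).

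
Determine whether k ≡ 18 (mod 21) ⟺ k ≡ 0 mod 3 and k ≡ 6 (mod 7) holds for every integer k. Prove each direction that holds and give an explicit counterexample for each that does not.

Both directions fail.

[⇒] This fails: k = 18 gives 18 ≡ 18 (mod 21) but 18 ≡ 4 (mod 7), so the conjunction on the right does not hold.

[⇐] This fails: k = 6 satisfies both congruences on the right (6 ≡ 0 mod 3 and 6 ≡ 6 mod 7) yet 6 ≡ 6 (mod 21), not 18.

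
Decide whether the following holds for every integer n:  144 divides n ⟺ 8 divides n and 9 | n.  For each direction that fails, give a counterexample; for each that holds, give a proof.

Only the forward implication holds.

(⟸) This fails: take n = 72. Both 8 ∣ 72 and 9 ∣ 72, yet 72 is not a multiple of 144 (since 72 = 0·144 + 72), so 144 ∤ 72.

(⟹) If 144 ∣ n, write n = 144q. Since 144 = 18·8, n = 8·(18q), so 8 ∣ n; and since 144 = 16·9, n = 9·(16q), so 9 ∣ n.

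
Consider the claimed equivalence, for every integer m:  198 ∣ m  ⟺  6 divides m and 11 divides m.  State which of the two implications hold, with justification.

(⇒) holds; (⇐) fails.

(→) If 198 ∣ m, write m = 198q. Since 198 = 33·6, m = 6·(33q), so 6 ∣ m; and since 198 = 18·11, m = 11·(18q), so 11 ∣ m.

(←) This fails: take m = 66. Both 6 ∣ 66 and 11 ∣ 66, yet 66 is not a multiple of 198 (since 66 = 0·198 + 66), so 198 ∤ 66.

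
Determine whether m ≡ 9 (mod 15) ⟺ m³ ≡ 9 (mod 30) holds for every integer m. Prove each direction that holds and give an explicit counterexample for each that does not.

(→) This fails: take m = 24. Then 24 ≡ 9 (mod 15), but 24³ = 13824 ≡ 24 (mod 30), not 9.

(←) Conversely, the residues r modulo 30 with r³ ≡ 9 (mod 30) are exactly {9}, and each is ≡ 9 (mod 15).

Only the reverse direction holds.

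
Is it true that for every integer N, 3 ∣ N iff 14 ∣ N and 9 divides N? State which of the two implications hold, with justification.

Only the converse holds.

(→) This fails: take N = 3. Certainly 3 ∣ 3, but 14 ∤ 3.

(←) Suppose 14 ∣ N and 9 ∣ N. Any common multiple of 14 and 9 is a multiple of their lcm; here gcd(14, 9) = 1, so lcm(14, 9) = 14·9 = 126, so 126 ∣ N. Since 3 ∣ 126, it follows that 3 ∣ N.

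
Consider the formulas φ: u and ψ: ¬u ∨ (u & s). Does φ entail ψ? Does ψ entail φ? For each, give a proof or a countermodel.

Neither direction holds.

(⇒) This fails. Under u = T, s = F, the left side is true but the right side is false.

(⇐) This fails. Under u = F, s = F, the left side is false but the right side is true.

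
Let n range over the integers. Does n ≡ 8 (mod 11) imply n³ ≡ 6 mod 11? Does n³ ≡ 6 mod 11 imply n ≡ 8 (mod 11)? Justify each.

[⇒] Suppose n ≡ 8 (mod 11). Write n = 11j + 8. Then (11j + 8)³ = 1331j³ + 2904j² + 2112j + 512 = 11(121j³ + 264j² + 192j + 46) + 6, so n³ ≡ 6 (mod 11).

[⇐] For the converse, argue contrapositively. If n ≢ 8 (mod 11), then n is congruent to one of 0, 1, 2, 3, 4, 5, 6, 7, 9, 10 modulo 11, and these give n³ ≡ 0, 1, 8, 5, 9, 4, 7, 2, 3, 10 respectively — never 6.

Equivalent; both directions hold.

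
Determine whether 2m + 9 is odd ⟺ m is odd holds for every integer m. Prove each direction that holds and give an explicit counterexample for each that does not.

The forward direction fails; the converse holds.

(⟹) This fails: take m = 4. Then 2m + 9 = 17, which is odd, yet m = 4 is even, not odd.

(⟸) Suppose m is odd. Since 2 is even, 2m is even for every m, so 2m + 9 has the same parity as 9, which is odd. Hence 2m + 9 is odd.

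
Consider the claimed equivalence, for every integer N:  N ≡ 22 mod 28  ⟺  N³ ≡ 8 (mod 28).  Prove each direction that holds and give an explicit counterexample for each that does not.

(⟹) Suppose N ≡ 22 mod 28. Write N = 28j + 22. Then (28j + 22)³ = 21952j³ + 51744j² + 40656j + 10648 = 28(784j³ + 1848j² + 1452j + 380) + 8, so N³ ≡ 8 (mod 28).

(⟸) This fails: take N = 2. Then 2³ = 8 ≡ 8 (mod 28), yet 2 ≡ 2 (mod 28), not 22.

Not equivalent: only (⇒) holds.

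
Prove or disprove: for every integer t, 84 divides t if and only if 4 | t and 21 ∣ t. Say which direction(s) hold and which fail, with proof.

Both implications hold.

(⇒) If 84 ∣ t, write t = 84q. Since 84 = 21·4, t = 4·(21q), so 4 ∣ t; and since 84 = 4·21, t = 21·(4q), so 21 ∣ t.

(⇐) Suppose 4 ∣ t and 21 ∣ t. Any common multiple of 4 and 21 is a multiple of their lcm; here gcd(4, 21) = 1, so lcm(4, 21) = 4·21 = 84, so 84 ∣ t.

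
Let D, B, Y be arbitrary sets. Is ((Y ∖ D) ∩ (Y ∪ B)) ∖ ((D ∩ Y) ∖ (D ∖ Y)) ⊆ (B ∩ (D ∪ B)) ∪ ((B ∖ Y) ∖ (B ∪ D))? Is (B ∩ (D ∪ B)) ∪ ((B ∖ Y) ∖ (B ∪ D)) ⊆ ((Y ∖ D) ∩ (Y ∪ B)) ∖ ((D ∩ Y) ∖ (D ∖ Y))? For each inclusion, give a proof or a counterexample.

(⊆) fails and (⊇) fails.

(⊆) This inclusion fails. Take D = ∅, B = ∅, Y = {1}; then 1 ∈ ((Y ∖ D) ∩ (Y ∪ B)) ∖ ((D ∩ Y) ∖ (D ∖ Y)) but 1 ∉ (B ∩ (D ∪ B)) ∪ ((B ∖ Y) ∖ (B ∪ D)).

(⊇) This inclusion fails. Take D = ∅, B = {1}, Y = ∅; then 1 ∈ (B ∩ (D ∪ B)) ∪ ((B ∖ Y) ∖ (B ∪ D)) but 1 ∉ ((Y ∖ D) ∩ (Y ∪ B)) ∖ ((D ∩ Y) ∖ (D ∖ Y)).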